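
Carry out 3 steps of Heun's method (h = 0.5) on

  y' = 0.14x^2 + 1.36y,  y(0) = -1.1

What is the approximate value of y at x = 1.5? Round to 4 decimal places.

-7.4146

Heun: k1 = f(x_n, y_n); k2 = f(x_n + h, y_n + h·k1); y_{n+1} = y_n + (h/2)·(k1 + k2).
x=0.000000, y=-1.100000:
  k1 = f(0.000000, -1.100000) = -1.496000
  k2 = f(0.500000, -1.848000) = -2.478280
  y ← -1.100000 + (0.5/2)·(-1.496000 + (-2.478280)) = -2.093570
x=0.500000, y=-2.093570:
  k1 = f(0.500000, -2.093570) = -2.812255
  k2 = f(1.000000, -3.499698) = -4.619589
  y ← -2.093570 + (0.5/2)·(-2.812255 + (-4.619589)) = -3.951531
x=1.000000, y=-3.951531:
  k1 = f(1.000000, -3.951531) = -5.234082
  k2 = f(1.500000, -6.568572) = -8.618258
  y ← -3.951531 + (0.5/2)·(-5.234082 + (-8.618258)) = -7.414616
y(1.5) ≈ -7.4146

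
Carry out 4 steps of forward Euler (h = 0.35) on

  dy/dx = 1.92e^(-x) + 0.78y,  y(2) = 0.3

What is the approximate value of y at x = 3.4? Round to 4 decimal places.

1.1686

Euler: y_{n+1} = y_n + h·f(x_n, y_n).
x=2.000000, y=0.300000: f=0.493844 → y ← 0.300000 + 0.35·0.493844 = 0.472845
x=2.350000, y=0.472845: f=0.551928 → y ← 0.472845 + 0.35·0.551928 = 0.666020
x=2.700000, y=0.666020: f=0.648530 → y ← 0.666020 + 0.35·0.648530 = 0.893006
x=3.050000, y=0.893006: f=0.787474 → y ← 0.893006 + 0.35·0.787474 = 1.168622
y(3.4) ≈ 1.1686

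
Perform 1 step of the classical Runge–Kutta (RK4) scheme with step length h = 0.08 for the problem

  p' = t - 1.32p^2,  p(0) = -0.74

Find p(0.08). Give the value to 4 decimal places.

RK4: k1 = f(t_n, p_n); k2 = f(t_n + h/2, p_n + (h/2)·k1); k3 = f(t_n + h/2, p_n + (h/2)·k2); k4 = f(t_n + h, p_n + h·k3); p_{n+1} = p_n + (h/6)·(k1 + 2k2 + 2k3 + k4).
t=0.000000, p=-0.740000:
  k1 = f(0.000000, -0.740000) = -0.722832
  k2 = f(0.040000, -0.768913) = -0.740420
  k3 = f(0.040000, -0.769617) = -0.741849
  k4 = f(0.080000, -0.799348) = -0.763423
  p ← -0.740000 + (0.08/6)·(k1 + 2k2 + 2k3 + k4) = -0.799344
p(0.08) ≈ -0.7993

-0.7993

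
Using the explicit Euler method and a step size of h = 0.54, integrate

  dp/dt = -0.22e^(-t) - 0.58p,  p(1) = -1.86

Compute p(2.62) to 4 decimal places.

-0.6555

Euler: p_{n+1} = p_n + h·f(t_n, p_n).
t=1.000000, p=-1.860000: f=0.997867 → p ← -1.860000 + 0.54·0.997867 = -1.321152
t=1.540000, p=-1.321152: f=0.719104 → p ← -1.321152 + 0.54·0.719104 = -0.932836
t=2.080000, p=-0.932836: f=0.513560 → p ← -0.932836 + 0.54·0.513560 = -0.655513
p(2.62) ≈ -0.6555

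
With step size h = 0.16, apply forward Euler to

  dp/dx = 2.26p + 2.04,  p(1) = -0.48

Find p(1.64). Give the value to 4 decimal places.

Euler: p_{n+1} = p_n + h·f(x_n, p_n).
x=1.000000, p=-0.480000: f=0.955200 → p ← -0.480000 + 0.16·0.955200 = -0.327168
x=1.160000, p=-0.327168: f=1.300600 → p ← -0.327168 + 0.16·1.300600 = -0.119072
x=1.320000, p=-0.119072: f=1.770897 → p ← -0.119072 + 0.16·1.770897 = 0.164272
x=1.480000, p=0.164272: f=2.411254 → p ← 0.164272 + 0.16·2.411254 = 0.550072
p(1.64) ≈ 0.5501

0.5501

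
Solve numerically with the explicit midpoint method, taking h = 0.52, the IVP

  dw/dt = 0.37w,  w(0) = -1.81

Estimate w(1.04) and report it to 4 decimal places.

-2.6540

Midpoint: k1 = f(t_n, w_n); k2 = f(t_n + h/2, w_n + (h/2)·k1); w_{n+1} = w_n + h·k2.
t=0.000000, w=-1.810000:
  k1 = f(0.000000, -1.810000) = -0.669700
  k2 = f(0.260000, -1.984122) = -0.734125
  w ← -1.810000 + 0.52·(-0.734125) = -2.191745
t=0.520000, w=-2.191745:
  k1 = f(0.520000, -2.191745) = -0.810946
  k2 = f(0.780000, -2.402591) = -0.888959
  w ← -2.191745 + 0.52·(-0.888959) = -2.654004
w(1.04) ≈ -2.6540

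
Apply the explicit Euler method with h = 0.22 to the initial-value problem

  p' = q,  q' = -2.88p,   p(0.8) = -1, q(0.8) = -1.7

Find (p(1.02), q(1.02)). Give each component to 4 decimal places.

-1.3740, -1.0664

Euler on (p,q): p_{n+1} = p_n + h·p', q_{n+1} = q_n + h·q'.
0.800000: (-1.000000, -1.700000); f=(-1.700000, 2.880000) → (-1.374000, -1.066400)
(p(1.02), q(1.02)) ≈ (-1.3740, -1.0664)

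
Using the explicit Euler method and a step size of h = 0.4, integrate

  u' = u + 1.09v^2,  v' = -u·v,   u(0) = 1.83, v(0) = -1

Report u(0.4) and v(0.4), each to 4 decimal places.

Euler on (u,v): u_{n+1} = u_n + h·u', v_{n+1} = v_n + h·v'.
0.000000: (1.830000, -1.000000); f=(2.920000, 1.830000) → (2.998000, -0.268000)
(u(0.4), v(0.4)) ≈ (2.9980, -0.2680)

2.9980, -0.2680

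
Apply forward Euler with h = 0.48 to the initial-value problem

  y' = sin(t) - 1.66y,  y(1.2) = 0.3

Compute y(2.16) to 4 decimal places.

0.5804

Euler: y_{n+1} = y_n + h·f(t_n, y_n).
t=1.200000, y=0.300000: f=0.434039 → y ← 0.300000 + 0.48·0.434039 = 0.508339
t=1.680000, y=0.508339: f=0.150201 → y ← 0.508339 + 0.48·0.150201 = 0.580435
y(2.16) ≈ 0.5804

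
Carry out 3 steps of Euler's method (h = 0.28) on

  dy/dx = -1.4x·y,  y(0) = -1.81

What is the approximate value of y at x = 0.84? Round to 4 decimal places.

Euler: y_{n+1} = y_n + h·f(x_n, y_n).
x=0.000000, y=-1.810000: f=0.000000 → y ← -1.810000 + 0.28·0.000000 = -1.810000
x=0.280000, y=-1.810000: f=0.709520 → y ← -1.810000 + 0.28·0.709520 = -1.611334
x=0.560000, y=-1.611334: f=1.263286 → y ← -1.611334 + 0.28·1.263286 = -1.257614
y(0.84) ≈ -1.2576

-1.2576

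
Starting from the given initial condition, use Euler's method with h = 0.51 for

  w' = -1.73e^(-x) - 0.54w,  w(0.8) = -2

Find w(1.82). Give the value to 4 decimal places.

Euler: w_{n+1} = w_n + h·f(x_n, w_n).
x=0.800000, w=-2.000000: f=0.302661 → w ← -2.000000 + 0.51·0.302661 = -1.845643
x=1.310000, w=-1.845643: f=0.529858 → w ← -1.845643 + 0.51·0.529858 = -1.575415
w(1.82) ≈ -1.5754

-1.5754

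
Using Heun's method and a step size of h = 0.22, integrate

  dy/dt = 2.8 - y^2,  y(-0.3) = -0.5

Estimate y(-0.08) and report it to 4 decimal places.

0.0881

Heun: k1 = f(t_n, y_n); k2 = f(t_n + h, y_n + h·k1); y_{n+1} = y_n + (h/2)·(k1 + k2).
t=-0.300000, y=-0.500000:
  k1 = f(-0.300000, -0.500000) = 2.550000
  k2 = f(-0.080000, 0.061000) = 2.796279
  y ← -0.500000 + (0.22/2)·(2.550000 + 2.796279) = 0.088091
y(-0.08) ≈ 0.0881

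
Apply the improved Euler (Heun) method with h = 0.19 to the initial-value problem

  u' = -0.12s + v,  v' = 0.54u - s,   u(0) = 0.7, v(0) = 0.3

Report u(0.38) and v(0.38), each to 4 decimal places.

0.8269, 0.3839

Heun on (u,v): k1 = f(s_n, state_n); k2 = f(s_n + h, state_n + h·k1); state_{n+1} = state_n + (h/2)·(k1 + k2).
0.000000: (0.700000, 0.300000)
  k1 = (0.300000, 0.378000)
  predictor → (0.757000, 0.371820)
  k2 = (0.349020, 0.218780)
  → (0.761657, 0.356694)
0.190000: (0.761657, 0.356694)
  k1 = (0.333894, 0.221295)
  predictor → (0.825097, 0.398740)
  k2 = (0.353140, 0.065552)
  → (0.826925, 0.383945)
(u(0.38), v(0.38)) ≈ (0.8269, 0.3839)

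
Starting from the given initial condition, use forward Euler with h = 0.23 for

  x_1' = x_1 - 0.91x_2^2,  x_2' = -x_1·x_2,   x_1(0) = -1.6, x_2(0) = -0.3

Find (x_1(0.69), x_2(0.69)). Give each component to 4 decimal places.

-3.1241, -0.9389

Euler on (x_1,x_2): x_1_{n+1} = x_1_n + h·x_1', x_2_{n+1} = x_2_n + h·x_2'.
0.000000: (-1.600000, -0.300000); f=(-1.681900, -0.480000) → (-1.986837, -0.410400)
0.230000: (-1.986837, -0.410400); f=(-2.140107, -0.815398) → (-2.479062, -0.597942)
0.460000: (-2.479062, -0.597942); f=(-2.804418, -1.482334) → (-3.124078, -0.938878)
(x_1(0.69), x_2(0.69)) ≈ (-3.1241, -0.9389)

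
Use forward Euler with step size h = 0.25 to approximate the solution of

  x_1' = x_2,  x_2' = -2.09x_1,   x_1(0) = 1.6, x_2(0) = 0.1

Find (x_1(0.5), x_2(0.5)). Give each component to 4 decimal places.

Euler on (x_1,x_2): x_1_{n+1} = x_1_n + h·x_1', x_2_{n+1} = x_2_n + h·x_2'.
0.000000: (1.600000, 0.100000); f=(0.100000, -3.344000) → (1.625000, -0.736000)
0.250000: (1.625000, -0.736000); f=(-0.736000, -3.396250) → (1.441000, -1.585062)
(x_1(0.5), x_2(0.5)) ≈ (1.4410, -1.5851)

1.4410, -1.5851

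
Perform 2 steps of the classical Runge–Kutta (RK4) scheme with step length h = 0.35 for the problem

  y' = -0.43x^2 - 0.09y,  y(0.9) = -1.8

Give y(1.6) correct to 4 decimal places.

-2.1605

RK4: k1 = f(x_n, y_n); k2 = f(x_n + h/2, y_n + (h/2)·k1); k3 = f(x_n + h/2, y_n + (h/2)·k2); k4 = f(x_n + h, y_n + h·k3); y_{n+1} = y_n + (h/6)·(k1 + 2k2 + 2k3 + k4).
x=0.900000, y=-1.800000:
  k1 = f(0.900000, -1.800000) = -0.186300
  k2 = f(1.075000, -1.832603) = -0.331985
  k3 = f(1.075000, -1.858097) = -0.329690
  k4 = f(1.250000, -1.915391) = -0.499490
  y ← -1.800000 + (0.35/6)·(k1 + 2k2 + 2k3 + k4) = -1.917200
x=1.250000, y=-1.917200:
  k1 = f(1.250000, -1.917200) = -0.499327
  k2 = f(1.425000, -2.004582) = -0.692756
  k3 = f(1.425000, -2.038432) = -0.689710
  k4 = f(1.600000, -2.158598) = -0.906526
  y ← -1.917200 + (0.35/6)·(k1 + 2k2 + 2k3 + k4) = -2.160496
y(1.6) ≈ -2.1605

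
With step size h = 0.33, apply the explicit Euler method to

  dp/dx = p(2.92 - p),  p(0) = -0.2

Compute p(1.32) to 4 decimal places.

-4.9580

Euler: p_{n+1} = p_n + h·f(x_n, p_n).
x=0.000000, p=-0.200000: f=-0.624000 → p ← -0.200000 + 0.33·(-0.624000) = -0.405920
x=0.330000, p=-0.405920: f=-1.350057 → p ← -0.405920 + 0.33·(-1.350057) = -0.851439
x=0.660000, p=-0.851439: f=-3.211150 → p ← -0.851439 + 0.33·(-3.211150) = -1.911118
x=0.990000, p=-1.911118: f=-9.232840 → p ← -1.911118 + 0.33·(-9.232840) = -4.957956
p(1.32) ≈ -4.9580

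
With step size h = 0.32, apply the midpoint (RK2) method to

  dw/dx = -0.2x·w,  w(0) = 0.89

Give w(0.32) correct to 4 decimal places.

0.8809

Midpoint: k1 = f(x_n, w_n); k2 = f(x_n + h/2, w_n + (h/2)·k1); w_{n+1} = w_n + h·k2.
x=0.000000, w=0.890000:
  k1 = f(0.000000, 0.890000) = 0.000000
  k2 = f(0.160000, 0.890000) = -0.028480
  w ← 0.890000 + 0.32·(-0.028480) = 0.880886
w(0.32) ≈ 0.8809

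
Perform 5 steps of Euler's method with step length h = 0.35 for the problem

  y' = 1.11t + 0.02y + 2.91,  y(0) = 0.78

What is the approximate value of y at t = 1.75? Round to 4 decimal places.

7.3413

Euler: y_{n+1} = y_n + h·f(t_n, y_n).
t=0.000000, y=0.780000: f=2.925600 → y ← 0.780000 + 0.35·2.925600 = 1.803960
t=0.350000, y=1.803960: f=3.334579 → y ← 1.803960 + 0.35·3.334579 = 2.971063
t=0.700000, y=2.971063: f=3.746421 → y ← 2.971063 + 0.35·3.746421 = 4.282310
t=1.050000, y=4.282310: f=4.161146 → y ← 4.282310 + 0.35·4.161146 = 5.738711
t=1.400000, y=5.738711: f=4.578774 → y ← 5.738711 + 0.35·4.578774 = 7.341282
y(1.75) ≈ 7.3413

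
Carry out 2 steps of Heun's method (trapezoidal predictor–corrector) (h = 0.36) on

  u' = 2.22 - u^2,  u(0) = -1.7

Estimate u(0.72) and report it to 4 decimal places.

Heun: k1 = f(x_n, u_n); k2 = f(x_n + h, u_n + h·k1); u_{n+1} = u_n + (h/2)·(k1 + k2).
x=0.000000, u=-1.700000:
  k1 = f(0.000000, -1.700000) = -0.670000
  k2 = f(0.360000, -1.941200) = -1.548257
  u ← -1.700000 + (0.36/2)·(-0.670000 + (-1.548257)) = -2.099286
x=0.360000, u=-2.099286:
  k1 = f(0.360000, -2.099286) = -2.187003
  k2 = f(0.720000, -2.886607) = -6.112503
  u ← -2.099286 + (0.36/2)·(-2.187003 + (-6.112503)) = -3.593197
u(0.72) ≈ -3.5932

-3.5932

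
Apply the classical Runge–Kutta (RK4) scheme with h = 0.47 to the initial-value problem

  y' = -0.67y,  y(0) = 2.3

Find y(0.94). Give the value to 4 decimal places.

RK4: k1 = f(t_n, y_n); k2 = f(t_n + h/2, y_n + (h/2)·k1); k3 = f(t_n + h/2, y_n + (h/2)·k2); k4 = f(t_n + h, y_n + h·k3); y_{n+1} = y_n + (h/6)·(k1 + 2k2 + 2k3 + k4).
t=0.000000, y=2.300000:
  k1 = f(0.000000, 2.300000) = -1.541000
  k2 = f(0.235000, 1.937865) = -1.298370
  k3 = f(0.235000, 1.994883) = -1.336572
  k4 = f(0.470000, 1.671811) = -1.120114
  y ← 2.300000 + (0.47/6)·(k1 + 2k2 + 2k3 + k4) = 1.678739
t=0.470000, y=1.678739:
  k1 = f(0.470000, 1.678739) = -1.124755
  k2 = f(0.705000, 1.414421) = -0.947662
  k3 = f(0.705000, 1.456038) = -0.975545
  k4 = f(0.940000, 1.220232) = -0.817556
  y ← 1.678739 + (0.47/6)·(k1 + 2k2 + 2k3 + k4) = 1.225288
y(0.94) ≈ 1.2253

1.2253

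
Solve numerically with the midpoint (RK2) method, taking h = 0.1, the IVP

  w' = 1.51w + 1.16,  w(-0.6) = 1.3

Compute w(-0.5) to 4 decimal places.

Midpoint: k1 = f(x_n, w_n); k2 = f(x_n + h/2, w_n + (h/2)·k1); w_{n+1} = w_n + h·k2.
x=-0.600000, w=1.300000:
  k1 = f(-0.600000, 1.300000) = 3.123000
  k2 = f(-0.550000, 1.456150) = 3.358786
  w ← 1.300000 + 0.1·3.358786 = 1.635879
w(-0.5) ≈ 1.6359

1.6359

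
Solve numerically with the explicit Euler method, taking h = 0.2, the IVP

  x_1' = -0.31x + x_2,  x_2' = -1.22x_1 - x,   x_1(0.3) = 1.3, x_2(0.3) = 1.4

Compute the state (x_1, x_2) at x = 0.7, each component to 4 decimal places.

Euler on (x_1,x_2): x_1_{n+1} = x_1_n + h·x_1', x_2_{n+1} = x_2_n + h·x_2'.
0.300000: (1.300000, 1.400000); f=(1.307000, -1.886000) → (1.561400, 1.022800)
0.500000: (1.561400, 1.022800); f=(0.867800, -2.404908) → (1.734960, 0.541818)
(x_1(0.7), x_2(0.7)) ≈ (1.7350, 0.5418)

1.7350, 0.5418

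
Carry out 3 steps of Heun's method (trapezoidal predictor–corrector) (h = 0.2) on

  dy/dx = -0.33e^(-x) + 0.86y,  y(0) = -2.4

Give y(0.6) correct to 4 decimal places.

Heun: k1 = f(x_n, y_n); k2 = f(x_n + h, y_n + h·k1); y_{n+1} = y_n + (h/2)·(k1 + k2).
x=0.000000, y=-2.400000:
  k1 = f(0.000000, -2.400000) = -2.394000
  k2 = f(0.200000, -2.878800) = -2.745949
  y ← -2.400000 + (0.2/2)·(-2.394000 + (-2.745949)) = -2.913995
x=0.200000, y=-2.913995:
  k1 = f(0.200000, -2.913995) = -2.776217
  k2 = f(0.400000, -3.469238) = -3.204751
  y ← -2.913995 + (0.2/2)·(-2.776217 + (-3.204751)) = -3.512092
x=0.400000, y=-3.512092:
  k1 = f(0.400000, -3.512092) = -3.241604
  k2 = f(0.600000, -4.160413) = -3.759063
  y ← -3.512092 + (0.2/2)·(-3.241604 + (-3.759063)) = -4.212158
y(0.6) ≈ -4.2122

-4.2122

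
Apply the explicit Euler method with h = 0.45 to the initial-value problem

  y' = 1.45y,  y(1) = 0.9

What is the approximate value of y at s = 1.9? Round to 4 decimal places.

Euler: y_{n+1} = y_n + h·f(s_n, y_n).
s=1.000000, y=0.900000: f=1.305000 → y ← 0.900000 + 0.45·1.305000 = 1.487250
s=1.450000, y=1.487250: f=2.156512 → y ← 1.487250 + 0.45·2.156512 = 2.457681
y(1.9) ≈ 2.4577

2.4577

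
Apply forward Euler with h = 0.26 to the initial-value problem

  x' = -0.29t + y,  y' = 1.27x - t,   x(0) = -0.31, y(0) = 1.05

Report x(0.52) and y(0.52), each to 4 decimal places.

0.1898, 0.8678

Euler on (x,y): x_{n+1} = x_n + h·x', y_{n+1} = y_n + h·y'.
0.000000: (-0.310000, 1.050000); f=(1.050000, -0.393700) → (-0.037000, 0.947638)
0.260000: (-0.037000, 0.947638); f=(0.872238, -0.306990) → (0.189782, 0.867821)
(x(0.52), y(0.52)) ≈ (0.1898, 0.8678)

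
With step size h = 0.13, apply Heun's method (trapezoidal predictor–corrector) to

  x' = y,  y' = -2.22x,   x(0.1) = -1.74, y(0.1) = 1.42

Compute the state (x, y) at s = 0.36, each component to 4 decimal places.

Heun on (x,y): k1 = f(s_n, state_n); k2 = f(s_n + h, state_n + h·k1); state_{n+1} = state_n + (h/2)·(k1 + k2).
0.100000: (-1.740000, 1.420000)
  k1 = (1.420000, 3.862800)
  predictor → (-1.555400, 1.922164)
  k2 = (1.922164, 3.452988)
  → (-1.522759, 1.895526)
0.230000: (-1.522759, 1.895526)
  k1 = (1.895526, 3.380526)
  predictor → (-1.276341, 2.334995)
  k2 = (2.334995, 2.833477)
  → (-1.247775, 2.299436)
(x(0.36), y(0.36)) ≈ (-1.2478, 2.2994)

-1.2478, 2.2994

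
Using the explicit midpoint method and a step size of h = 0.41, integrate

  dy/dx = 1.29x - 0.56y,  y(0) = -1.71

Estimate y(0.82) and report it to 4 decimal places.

-0.6988

Midpoint: k1 = f(x_n, y_n); k2 = f(x_n + h/2, y_n + (h/2)·k1); y_{n+1} = y_n + h·k2.
x=0.000000, y=-1.710000:
  k1 = f(0.000000, -1.710000) = 0.957600
  k2 = f(0.205000, -1.513692) = 1.112118
  y ← -1.710000 + 0.41·1.112118 = -1.254032
x=0.410000, y=-1.254032:
  k1 = f(0.410000, -1.254032) = 1.231158
  k2 = f(0.615000, -1.001644) = 1.354271
  y ← -1.254032 + 0.41·1.354271 = -0.698781
y(0.82) ≈ -0.6988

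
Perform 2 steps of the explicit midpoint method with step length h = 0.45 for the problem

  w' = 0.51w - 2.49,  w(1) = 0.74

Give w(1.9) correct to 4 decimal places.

Midpoint: k1 = f(s_n, w_n); k2 = f(s_n + h/2, w_n + (h/2)·k1); w_{n+1} = w_n + h·k2.
s=1.000000, w=0.740000:
  k1 = f(1.000000, 0.740000) = -2.112600
  k2 = f(1.225000, 0.264665) = -2.355021
  w ← 0.740000 + 0.45·(-2.355021) = -0.319759
s=1.450000, w=-0.319759:
  k1 = f(1.450000, -0.319759) = -2.653077
  k2 = f(1.675000, -0.916702) = -2.957518
  w ← -0.319759 + 0.45·(-2.957518) = -1.650642
w(1.9) ≈ -1.6506

-1.6506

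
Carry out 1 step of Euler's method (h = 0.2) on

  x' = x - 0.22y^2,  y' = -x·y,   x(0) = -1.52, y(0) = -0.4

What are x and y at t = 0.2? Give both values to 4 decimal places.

Euler on (x,y): x_{n+1} = x_n + h·x', y_{n+1} = y_n + h·y'.
0.000000: (-1.520000, -0.400000); f=(-1.555200, -0.608000) → (-1.831040, -0.521600)
(x(0.2), y(0.2)) ≈ (-1.8310, -0.5216)

-1.8310, -0.5216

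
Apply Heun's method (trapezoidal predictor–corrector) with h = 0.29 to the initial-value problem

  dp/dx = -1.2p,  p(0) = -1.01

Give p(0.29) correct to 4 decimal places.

-0.7197

Heun: k1 = f(x_n, p_n); k2 = f(x_n + h, p_n + h·k1); p_{n+1} = p_n + (h/2)·(k1 + k2).
x=0.000000, p=-1.010000:
  k1 = f(0.000000, -1.010000) = 1.212000
  k2 = f(0.290000, -0.658520) = 0.790224
  p ← -1.010000 + (0.29/2)·(1.212000 + 0.790224) = -0.719678
p(0.29) ≈ -0.7197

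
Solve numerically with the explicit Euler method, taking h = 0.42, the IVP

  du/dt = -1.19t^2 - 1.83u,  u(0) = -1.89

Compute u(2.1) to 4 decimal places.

-1.6155

Euler: u_{n+1} = u_n + h·f(t_n, u_n).
t=0.000000, u=-1.890000: f=3.458700 → u ← -1.890000 + 0.42·3.458700 = -0.437346
t=0.420000, u=-0.437346: f=0.590427 → u ← -0.437346 + 0.42·0.590427 = -0.189367
t=0.840000, u=-0.189367: f=-0.493123 → u ← -0.189367 + 0.42·(-0.493123) = -0.396478
t=1.260000, u=-0.396478: f=-1.163689 → u ← -0.396478 + 0.42·(-1.163689) = -0.885228
t=1.680000, u=-0.885228: f=-1.738690 → u ← -0.885228 + 0.42·(-1.738690) = -1.615477
u(2.1) ≈ -1.6155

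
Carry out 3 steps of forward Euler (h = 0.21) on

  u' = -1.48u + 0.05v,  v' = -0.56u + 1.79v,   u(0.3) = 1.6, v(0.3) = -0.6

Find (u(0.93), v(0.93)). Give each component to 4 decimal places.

0.4975, -2.1841

Euler on (u,v): u_{n+1} = u_n + h·u', v_{n+1} = v_n + h·v'.
0.300000: (1.600000, -0.600000); f=(-2.398000, -1.970000) → (1.096420, -1.013700)
0.510000: (1.096420, -1.013700); f=(-1.673387, -2.428518) → (0.745009, -1.523689)
0.720000: (0.745009, -1.523689); f=(-1.178797, -3.144608) → (0.497461, -2.184056)
(u(0.93), v(0.93)) ≈ (0.4975, -2.1841)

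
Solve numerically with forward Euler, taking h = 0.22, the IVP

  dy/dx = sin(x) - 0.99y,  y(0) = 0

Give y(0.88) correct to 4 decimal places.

Euler: y_{n+1} = y_n + h·f(x_n, y_n).
x=0.000000, y=0.000000: f=0.000000 → y ← 0.000000 + 0.22·0.000000 = 0.000000
x=0.220000, y=0.000000: f=0.218230 → y ← 0.000000 + 0.22·0.218230 = 0.048011
x=0.440000, y=0.048011: f=0.378409 → y ← 0.048011 + 0.22·0.378409 = 0.131261
x=0.660000, y=0.131261: f=0.483169 → y ← 0.131261 + 0.22·0.483169 = 0.237558
y(0.88) ≈ 0.2376

0.2376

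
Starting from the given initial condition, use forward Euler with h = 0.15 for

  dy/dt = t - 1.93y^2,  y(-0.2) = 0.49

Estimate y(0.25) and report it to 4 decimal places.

0.3206

Euler: y_{n+1} = y_n + h·f(t_n, y_n).
t=-0.200000, y=0.490000: f=-0.663393 → y ← 0.490000 + 0.15·(-0.663393) = 0.390491
t=-0.050000, y=0.390491: f=-0.344293 → y ← 0.390491 + 0.15·(-0.344293) = 0.338847
t=0.100000, y=0.338847: f=-0.121598 → y ← 0.338847 + 0.15·(-0.121598) = 0.320608
y(0.25) ≈ 0.3206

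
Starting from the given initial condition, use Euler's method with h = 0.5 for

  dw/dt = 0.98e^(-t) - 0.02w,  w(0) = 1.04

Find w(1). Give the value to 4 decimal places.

1.8016

Euler: w_{n+1} = w_n + h·f(t_n, w_n).
t=0.000000, w=1.040000: f=0.959200 → w ← 1.040000 + 0.5·0.959200 = 1.519600
t=0.500000, w=1.519600: f=0.564008 → w ← 1.519600 + 0.5·0.564008 = 1.801604
w(1) ≈ 1.8016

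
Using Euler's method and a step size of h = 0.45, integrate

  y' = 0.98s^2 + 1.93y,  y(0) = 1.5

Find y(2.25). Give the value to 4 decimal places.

Euler: y_{n+1} = y_n + h·f(s_n, y_n).
s=0.000000, y=1.500000: f=2.895000 → y ← 1.500000 + 0.45·2.895000 = 2.802750
s=0.450000, y=2.802750: f=5.607757 → y ← 2.802750 + 0.45·5.607757 = 5.326241
s=0.900000, y=5.326241: f=11.073445 → y ← 5.326241 + 0.45·11.073445 = 10.309291
s=1.350000, y=10.309291: f=21.682982 → y ← 10.309291 + 0.45·21.682982 = 20.066633
s=1.800000, y=20.066633: f=41.903801 → y ← 20.066633 + 0.45·41.903801 = 38.923344
y(2.25) ≈ 38.9233

38.9233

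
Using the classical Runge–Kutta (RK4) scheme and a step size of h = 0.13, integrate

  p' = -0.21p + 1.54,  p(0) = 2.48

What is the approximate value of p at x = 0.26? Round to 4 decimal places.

RK4: k1 = f(x_n, p_n); k2 = f(x_n + h/2, p_n + (h/2)·k1); k3 = f(x_n + h/2, p_n + (h/2)·k2); k4 = f(x_n + h, p_n + h·k3); p_{n+1} = p_n + (h/6)·(k1 + 2k2 + 2k3 + k4).
x=0.000000, p=2.480000:
  k1 = f(0.000000, 2.480000) = 1.019200
  k2 = f(0.065000, 2.546248) = 1.005288
  k3 = f(0.065000, 2.545344) = 1.005478
  k4 = f(0.130000, 2.610712) = 0.991750
  p ← 2.480000 + (0.13/6)·(k1 + 2k2 + 2k3 + k4) = 2.610704
x=0.130000, p=2.610704:
  k1 = f(0.130000, 2.610704) = 0.991752
  k2 = f(0.195000, 2.675168) = 0.978215
  k3 = f(0.195000, 2.674288) = 0.978400
  k4 = f(0.260000, 2.737896) = 0.965042
  p ← 2.610704 + (0.13/6)·(k1 + 2k2 + 2k3 + k4) = 2.737888
p(0.26) ≈ 2.7379

2.7379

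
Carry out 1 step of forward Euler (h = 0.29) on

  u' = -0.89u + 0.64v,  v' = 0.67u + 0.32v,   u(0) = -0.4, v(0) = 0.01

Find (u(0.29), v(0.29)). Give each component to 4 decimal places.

-0.2949, -0.0668

Euler on (u,v): u_{n+1} = u_n + h·u', v_{n+1} = v_n + h·v'.
0.000000: (-0.400000, 0.010000); f=(0.362400, -0.264800) → (-0.294904, -0.066792)
(u(0.29), v(0.29)) ≈ (-0.2949, -0.0668)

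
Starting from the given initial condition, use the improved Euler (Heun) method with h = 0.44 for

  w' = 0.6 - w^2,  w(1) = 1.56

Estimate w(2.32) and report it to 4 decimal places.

0.8830

Heun: k1 = f(t_n, w_n); k2 = f(t_n + h, w_n + h·k1); w_{n+1} = w_n + (h/2)·(k1 + k2).
t=1.000000, w=1.560000:
  k1 = f(1.000000, 1.560000) = -1.833600
  k2 = f(1.440000, 0.753216) = 0.032666
  w ← 1.560000 + (0.44/2)·(-1.833600 + 0.032666) = 1.163794
t=1.440000, w=1.163794:
  k1 = f(1.440000, 1.163794) = -0.754418
  k2 = f(1.880000, 0.831851) = -0.091976
  w ← 1.163794 + (0.44/2)·(-0.754418 + (-0.091976)) = 0.977588
t=1.880000, w=0.977588:
  k1 = f(1.880000, 0.977588) = -0.355678
  k2 = f(2.320000, 0.821090) = -0.074188
  w ← 0.977588 + (0.44/2)·(-0.355678 + (-0.074188)) = 0.883017
w(2.32) ≈ 0.8830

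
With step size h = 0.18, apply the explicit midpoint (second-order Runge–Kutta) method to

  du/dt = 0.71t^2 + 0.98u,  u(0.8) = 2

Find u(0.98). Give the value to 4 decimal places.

Midpoint: k1 = f(t_n, u_n); k2 = f(t_n + h/2, u_n + (h/2)·k1); u_{n+1} = u_n + h·k2.
t=0.800000, u=2.000000:
  k1 = f(0.800000, 2.000000) = 2.414400
  k2 = f(0.890000, 2.217296) = 2.735341
  u ← 2.000000 + 0.18·2.735341 = 2.492361
u(0.98) ≈ 2.4924

2.4924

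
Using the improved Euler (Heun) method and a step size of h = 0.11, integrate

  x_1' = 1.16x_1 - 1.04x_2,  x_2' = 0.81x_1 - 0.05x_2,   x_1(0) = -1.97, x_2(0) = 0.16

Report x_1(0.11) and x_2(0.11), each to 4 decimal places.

Heun on (x_1,x_2): k1 = f(t_n, state_n); k2 = f(t_n + h, state_n + h·k1); state_{n+1} = state_n + (h/2)·(k1 + k2).
0.000000: (-1.970000, 0.160000)
  k1 = (-2.451600, -1.603700)
  predictor → (-2.239676, -0.016407)
  k2 = (-2.580961, -1.813317)
  → (-2.246791, -0.027936)
(x_1(0.11), x_2(0.11)) ≈ (-2.2468, -0.0279)

-2.2468, -0.0279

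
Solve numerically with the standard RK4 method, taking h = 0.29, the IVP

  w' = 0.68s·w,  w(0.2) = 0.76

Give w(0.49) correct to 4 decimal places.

RK4: k1 = f(s_n, w_n); k2 = f(s_n + h/2, w_n + (h/2)·k1); k3 = f(s_n + h/2, w_n + (h/2)·k2); k4 = f(s_n + h, w_n + h·k3); w_{n+1} = w_n + (h/6)·(k1 + 2k2 + 2k3 + k4).
s=0.200000, w=0.760000:
  k1 = f(0.200000, 0.760000) = 0.103360
  k2 = f(0.345000, 0.774987) = 0.181812
  k3 = f(0.345000, 0.786363) = 0.184481
  k4 = f(0.490000, 0.813499) = 0.271058
  w ← 0.760000 + (0.29/6)·(k1 + 2k2 + 2k3 + k4) = 0.813505
w(0.49) ≈ 0.8135

0.8135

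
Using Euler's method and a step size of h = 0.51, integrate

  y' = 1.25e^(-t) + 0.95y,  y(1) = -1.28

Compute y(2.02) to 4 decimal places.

Euler: y_{n+1} = y_n + h·f(t_n, y_n).
t=1.000000, y=-1.280000: f=-0.756151 → y ← -1.280000 + 0.51·(-0.756151) = -1.665637
t=1.510000, y=-1.665637: f=-1.306218 → y ← -1.665637 + 0.51·(-1.306218) = -2.331808
y(2.02) ≈ -2.3318

-2.3318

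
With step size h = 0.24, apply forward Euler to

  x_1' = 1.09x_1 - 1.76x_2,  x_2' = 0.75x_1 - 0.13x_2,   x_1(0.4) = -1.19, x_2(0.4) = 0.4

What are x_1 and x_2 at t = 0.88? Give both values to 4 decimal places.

Euler on (x_1,x_2): x_1_{n+1} = x_1_n + h·x_1', x_2_{n+1} = x_2_n + h·x_2'.
0.400000: (-1.190000, 0.400000); f=(-2.001100, -0.944500) → (-1.670264, 0.173320)
0.640000: (-1.670264, 0.173320); f=(-2.125631, -1.275230) → (-2.180415, -0.132735)
(x_1(0.88), x_2(0.88)) ≈ (-2.1804, -0.1327)

-2.1804, -0.1327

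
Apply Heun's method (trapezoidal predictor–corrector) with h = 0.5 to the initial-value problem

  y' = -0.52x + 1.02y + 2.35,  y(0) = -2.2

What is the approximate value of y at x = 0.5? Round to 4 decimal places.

-2.1985

Heun: k1 = f(x_n, y_n); k2 = f(x_n + h, y_n + h·k1); y_{n+1} = y_n + (h/2)·(k1 + k2).
x=0.000000, y=-2.200000:
  k1 = f(0.000000, -2.200000) = 0.106000
  k2 = f(0.500000, -2.147000) = -0.099940
  y ← -2.200000 + (0.5/2)·(0.106000 + (-0.099940)) = -2.198485
y(0.5) ≈ -2.1985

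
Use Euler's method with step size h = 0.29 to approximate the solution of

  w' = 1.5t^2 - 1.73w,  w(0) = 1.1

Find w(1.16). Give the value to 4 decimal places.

Euler: w_{n+1} = w_n + h·f(t_n, w_n).
t=0.000000, w=1.100000: f=-1.903000 → w ← 1.100000 + 0.29·(-1.903000) = 0.548130
t=0.290000, w=0.548130: f=-0.822115 → w ← 0.548130 + 0.29·(-0.822115) = 0.309717
t=0.580000, w=0.309717: f=-0.031210 → w ← 0.309717 + 0.29·(-0.031210) = 0.300666
t=0.870000, w=0.300666: f=0.615198 → w ← 0.300666 + 0.29·0.615198 = 0.479073
w(1.16) ≈ 0.4791

0.4791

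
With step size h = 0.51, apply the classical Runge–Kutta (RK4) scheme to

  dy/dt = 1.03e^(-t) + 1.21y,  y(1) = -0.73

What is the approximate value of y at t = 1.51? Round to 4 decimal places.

-1.1376

RK4: k1 = f(t_n, y_n); k2 = f(t_n + h/2, y_n + (h/2)·k1); k3 = f(t_n + h/2, y_n + (h/2)·k2); k4 = f(t_n + h, y_n + h·k3); y_{n+1} = y_n + (h/6)·(k1 + 2k2 + 2k3 + k4).
t=1.000000, y=-0.730000:
  k1 = f(1.000000, -0.730000) = -0.504384
  k2 = f(1.255000, -0.858618) = -0.745300
  k3 = f(1.255000, -0.920051) = -0.819634
  k4 = f(1.510000, -1.148013) = -1.161559
  y ← -0.730000 + (0.51/6)·(k1 + 2k2 + 2k3 + k4) = -1.137644
y(1.51) ≈ -1.1376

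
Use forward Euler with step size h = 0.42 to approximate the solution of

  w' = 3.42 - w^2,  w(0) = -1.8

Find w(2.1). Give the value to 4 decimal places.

Euler: w_{n+1} = w_n + h·f(x_n, w_n).
x=0.000000, w=-1.800000: f=0.180000 → w ← -1.800000 + 0.42·0.180000 = -1.724400
x=0.420000, w=-1.724400: f=0.446445 → w ← -1.724400 + 0.42·0.446445 = -1.536893
x=0.840000, w=-1.536893: f=1.057959 → w ← -1.536893 + 0.42·1.057959 = -1.092550
x=1.260000, w=-1.092550: f=2.226334 → w ← -1.092550 + 0.42·2.226334 = -0.157490
x=1.680000, w=-0.157490: f=3.395197 → w ← -0.157490 + 0.42·3.395197 = 1.268492
w(2.1) ≈ 1.2685

1.2685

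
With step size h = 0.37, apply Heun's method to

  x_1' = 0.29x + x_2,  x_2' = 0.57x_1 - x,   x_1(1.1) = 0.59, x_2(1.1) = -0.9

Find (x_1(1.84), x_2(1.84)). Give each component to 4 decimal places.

Heun on (x_1,x_2): k1 = f(x_n, state_n); k2 = f(x_n + h, state_n + h·k1); state_{n+1} = state_n + (h/2)·(k1 + k2).
1.100000: (0.590000, -0.900000)
  k1 = (-0.581000, -0.763700)
  predictor → (0.375030, -1.182569)
  k2 = (-0.756269, -1.256233)
  → (0.342605, -1.273688)
1.470000: (0.342605, -1.273688)
  k1 = (-0.847388, -1.274715)
  predictor → (0.029072, -1.745332)
  k2 = (-1.211732, -1.823429)
  → (-0.038332, -1.846844)
(x_1(1.84), x_2(1.84)) ≈ (-0.0383, -1.8468)

-0.0383, -1.8468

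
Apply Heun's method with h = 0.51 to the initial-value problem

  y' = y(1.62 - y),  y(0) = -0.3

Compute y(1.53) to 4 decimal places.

Heun: k1 = f(t_n, y_n); k2 = f(t_n + h, y_n + h·k1); y_{n+1} = y_n + (h/2)·(k1 + k2).
t=0.000000, y=-0.300000:
  k1 = f(0.000000, -0.300000) = -0.576000
  k2 = f(0.510000, -0.593760) = -1.314442
  y ← -0.300000 + (0.51/2)·(-0.576000 + (-1.314442)) = -0.782063
t=0.510000, y=-0.782063:
  k1 = f(0.510000, -0.782063) = -1.878564
  k2 = f(1.020000, -1.740130) = -5.847064
  y ← -0.782063 + (0.51/2)·(-1.878564 + (-5.847064)) = -2.752098
t=1.020000, y=-2.752098:
  k1 = f(1.020000, -2.752098) = -12.032442
  k2 = f(1.530000, -8.888643) = -93.407580
  y ← -2.752098 + (0.51/2)·(-12.032442 + (-93.407580)) = -29.639304
y(1.53) ≈ -29.6393

-29.6393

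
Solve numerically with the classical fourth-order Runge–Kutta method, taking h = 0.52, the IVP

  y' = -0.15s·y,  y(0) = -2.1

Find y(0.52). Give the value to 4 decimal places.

RK4: k1 = f(s_n, y_n); k2 = f(s_n + h/2, y_n + (h/2)·k1); k3 = f(s_n + h/2, y_n + (h/2)·k2); k4 = f(s_n + h, y_n + h·k3); y_{n+1} = y_n + (h/6)·(k1 + 2k2 + 2k3 + k4).
s=0.000000, y=-2.100000:
  k1 = f(0.000000, -2.100000) = 0.000000
  k2 = f(0.260000, -2.100000) = 0.081900
  k3 = f(0.260000, -2.078706) = 0.081070
  k4 = f(0.520000, -2.057844) = 0.160512
  y ← -2.100000 + (0.52/6)·(k1 + 2k2 + 2k3 + k4) = -2.057841
y(0.52) ≈ -2.0578

-2.0578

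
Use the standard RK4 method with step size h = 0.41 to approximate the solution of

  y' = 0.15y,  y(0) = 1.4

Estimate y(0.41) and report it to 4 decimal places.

RK4: k1 = f(s_n, y_n); k2 = f(s_n + h/2, y_n + (h/2)·k1); k3 = f(s_n + h/2, y_n + (h/2)·k2); k4 = f(s_n + h, y_n + h·k3); y_{n+1} = y_n + (h/6)·(k1 + 2k2 + 2k3 + k4).
s=0.000000, y=1.400000:
  k1 = f(0.000000, 1.400000) = 0.210000
  k2 = f(0.205000, 1.443050) = 0.216457
  k3 = f(0.205000, 1.444374) = 0.216656
  k4 = f(0.410000, 1.488829) = 0.223324
  y ← 1.400000 + (0.41/6)·(k1 + 2k2 + 2k3 + k4) = 1.488803
y(0.41) ≈ 1.4888

1.4888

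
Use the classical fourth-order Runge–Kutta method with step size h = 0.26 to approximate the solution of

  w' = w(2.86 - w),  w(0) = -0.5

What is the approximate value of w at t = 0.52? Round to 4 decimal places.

-5.2245

RK4: k1 = f(t_n, w_n); k2 = f(t_n + h/2, w_n + (h/2)·k1); k3 = f(t_n + h/2, w_n + (h/2)·k2); k4 = f(t_n + h, w_n + h·k3); w_{n+1} = w_n + (h/6)·(k1 + 2k2 + 2k3 + k4).
t=0.000000, w=-0.500000:
  k1 = f(0.000000, -0.500000) = -1.680000
  k2 = f(0.130000, -0.718400) = -2.570723
  k3 = f(0.130000, -0.834194) = -3.081674
  k4 = f(0.260000, -1.301235) = -5.414746
  w ← -0.500000 + (0.26/6)·(k1 + 2k2 + 2k3 + k4) = -1.297313
t=0.260000, w=-1.297313:
  k1 = f(0.260000, -1.297313) = -5.393338
  k2 = f(0.390000, -1.998447) = -9.709351
  k3 = f(0.390000, -2.559529) = -13.871442
  k4 = f(0.520000, -4.903888) = -38.073241
  w ← -1.297313 + (0.26/6)·(k1 + 2k2 + 2k3 + k4) = -5.224534
w(0.52) ≈ -5.2245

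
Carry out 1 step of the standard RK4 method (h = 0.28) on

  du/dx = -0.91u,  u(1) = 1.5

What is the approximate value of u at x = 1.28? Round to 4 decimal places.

1.1626

RK4: k1 = f(x_n, u_n); k2 = f(x_n + h/2, u_n + (h/2)·k1); k3 = f(x_n + h/2, u_n + (h/2)·k2); k4 = f(x_n + h, u_n + h·k3); u_{n+1} = u_n + (h/6)·(k1 + 2k2 + 2k3 + k4).
x=1.000000, u=1.500000:
  k1 = f(1.000000, 1.500000) = -1.365000
  k2 = f(1.140000, 1.308900) = -1.191099
  k3 = f(1.140000, 1.333246) = -1.213254
  k4 = f(1.280000, 1.160289) = -1.055863
  u ← 1.500000 + (0.28/6)·(k1 + 2k2 + 2k3 + k4) = 1.162620
u(1.28) ≈ 1.1626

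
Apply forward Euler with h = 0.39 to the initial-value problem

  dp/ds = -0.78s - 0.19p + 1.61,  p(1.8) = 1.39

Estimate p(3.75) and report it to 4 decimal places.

0.1906

Euler: p_{n+1} = p_n + h·f(s_n, p_n).
s=1.800000, p=1.390000: f=-0.058100 → p ← 1.390000 + 0.39·(-0.058100) = 1.367341
s=2.190000, p=1.367341: f=-0.357995 → p ← 1.367341 + 0.39·(-0.357995) = 1.227723
s=2.580000, p=1.227723: f=-0.635667 → p ← 1.227723 + 0.39·(-0.635667) = 0.979813
s=2.970000, p=0.979813: f=-0.892764 → p ← 0.979813 + 0.39·(-0.892764) = 0.631635
s=3.360000, p=0.631635: f=-1.130811 → p ← 0.631635 + 0.39·(-1.130811) = 0.190619
p(3.75) ≈ 0.1906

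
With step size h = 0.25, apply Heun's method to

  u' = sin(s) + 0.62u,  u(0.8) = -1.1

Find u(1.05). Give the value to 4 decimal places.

Heun: k1 = f(s_n, u_n); k2 = f(s_n + h, u_n + h·k1); u_{n+1} = u_n + (h/2)·(k1 + k2).
s=0.800000, u=-1.100000:
  k1 = f(0.800000, -1.100000) = 0.035356
  k2 = f(1.050000, -1.091161) = 0.190903
  u ← -1.100000 + (0.25/2)·(0.035356 + 0.190903) = -1.071718
u(1.05) ≈ -1.0717

-1.0717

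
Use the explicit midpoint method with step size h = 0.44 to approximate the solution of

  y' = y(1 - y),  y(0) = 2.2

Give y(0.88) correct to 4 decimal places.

Midpoint: k1 = f(t_n, y_n); k2 = f(t_n + h/2, y_n + (h/2)·k1); y_{n+1} = y_n + h·k2.
t=0.000000, y=2.200000:
  k1 = f(0.000000, 2.200000) = -2.640000
  k2 = f(0.220000, 1.619200) = -1.002609
  y ← 2.200000 + 0.44·(-1.002609) = 1.758852
t=0.440000, y=1.758852:
  k1 = f(0.440000, 1.758852) = -1.334709
  k2 = f(0.660000, 1.465216) = -0.681642
  y ← 1.758852 + 0.44·(-0.681642) = 1.458930
y(0.88) ≈ 1.4589

1.4589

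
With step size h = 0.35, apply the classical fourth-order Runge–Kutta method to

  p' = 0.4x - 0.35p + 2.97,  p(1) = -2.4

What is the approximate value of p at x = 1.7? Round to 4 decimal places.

0.3042

RK4: k1 = f(x_n, p_n); k2 = f(x_n + h/2, p_n + (h/2)·k1); k3 = f(x_n + h/2, p_n + (h/2)·k2); k4 = f(x_n + h, p_n + h·k3); p_{n+1} = p_n + (h/6)·(k1 + 2k2 + 2k3 + k4).
x=1.000000, p=-2.400000:
  k1 = f(1.000000, -2.400000) = 4.210000
  k2 = f(1.175000, -1.663250) = 4.022138
  k3 = f(1.175000, -1.696126) = 4.033644
  k4 = f(1.350000, -0.988225) = 3.855879
  p ← -2.400000 + (0.35/6)·(k1 + 2k2 + 2k3 + k4) = -0.989649
x=1.350000, p=-0.989649:
  k1 = f(1.350000, -0.989649) = 3.856377
  k2 = f(1.525000, -0.314783) = 3.690174
  k3 = f(1.525000, -0.343869) = 3.700354
  k4 = f(1.700000, 0.305475) = 3.543084
  p ← -0.989649 + (0.35/6)·(k1 + 2k2 + 2k3 + k4) = 0.304214
p(1.7) ≈ 0.3042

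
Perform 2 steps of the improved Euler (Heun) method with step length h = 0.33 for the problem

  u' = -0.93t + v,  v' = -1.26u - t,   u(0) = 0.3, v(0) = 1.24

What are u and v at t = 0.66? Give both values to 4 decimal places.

Heun on (u,v): k1 = f(t_n, state_n); k2 = f(t_n + h, state_n + h·k1); state_{n+1} = state_n + (h/2)·(k1 + k2).
0.000000: (0.300000, 1.240000)
  k1 = (1.240000, -0.378000)
  predictor → (0.709200, 1.115260)
  k2 = (0.808360, -1.223592)
  → (0.637979, 0.975737)
0.330000: (0.637979, 0.975737)
  k1 = (0.668837, -1.133854)
  predictor → (0.858696, 0.601565)
  k2 = (-0.012235, -1.741957)
  → (0.746319, 0.501229)
(u(0.66), v(0.66)) ≈ (0.7463, 0.5012)

0.7463, 0.5012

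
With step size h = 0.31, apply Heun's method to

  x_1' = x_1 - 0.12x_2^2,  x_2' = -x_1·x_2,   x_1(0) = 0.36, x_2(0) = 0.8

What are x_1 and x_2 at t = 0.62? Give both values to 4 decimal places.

Heun on (x_1,x_2): k1 = f(t_n, state_n); k2 = f(t_n + h, state_n + h·k1); state_{n+1} = state_n + (h/2)·(k1 + k2).
0.000000: (0.360000, 0.800000)
  k1 = (0.283200, -0.288000)
  predictor → (0.447792, 0.710720)
  k2 = (0.387177, -0.318255)
  → (0.463908, 0.706031)
0.310000: (0.463908, 0.706031)
  k1 = (0.404091, -0.327534)
  predictor → (0.589177, 0.604495)
  k2 = (0.545327, -0.356154)
  → (0.611068, 0.600059)
(x_1(0.62), x_2(0.62)) ≈ (0.6111, 0.6001)

0.6111, 0.6001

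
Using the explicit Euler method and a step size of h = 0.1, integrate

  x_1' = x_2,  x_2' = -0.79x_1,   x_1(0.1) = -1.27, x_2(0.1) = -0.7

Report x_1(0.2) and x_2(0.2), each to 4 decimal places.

-1.3400, -0.5997

Euler on (x_1,x_2): x_1_{n+1} = x_1_n + h·x_1', x_2_{n+1} = x_2_n + h·x_2'.
0.100000: (-1.270000, -0.700000); f=(-0.700000, 1.003300) → (-1.340000, -0.599670)
(x_1(0.2), x_2(0.2)) ≈ (-1.3400, -0.5997)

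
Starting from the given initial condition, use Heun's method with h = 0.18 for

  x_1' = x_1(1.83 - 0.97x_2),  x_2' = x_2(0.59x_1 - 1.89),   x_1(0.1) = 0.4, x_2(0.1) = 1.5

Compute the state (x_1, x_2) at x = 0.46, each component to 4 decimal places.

0.5224, 0.8435

Heun on (x_1,x_2): k1 = f(x_n, state_n); k2 = f(x_n + h, state_n + h·k1); state_{n+1} = state_n + (h/2)·(k1 + k2).
0.100000: (0.400000, 1.500000)
  k1 = (0.150000, -2.481000)
  predictor → (0.427000, 1.053420)
  k2 = (0.345094, -1.725576)
  → (0.444558, 1.121408)
0.280000: (0.444558, 1.121408)
  k1 = (0.329966, -1.825328)
  predictor → (0.503952, 0.792849)
  k2 = (0.534661, -1.262746)
  → (0.522375, 0.843482)
(x_1(0.46), x_2(0.46)) ≈ (0.5224, 0.8435)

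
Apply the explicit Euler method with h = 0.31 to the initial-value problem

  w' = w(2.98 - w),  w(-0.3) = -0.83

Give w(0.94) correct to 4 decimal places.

-97.8017

Euler: w_{n+1} = w_n + h·f(t_n, w_n).
t=-0.300000, w=-0.830000: f=-3.162300 → w ← -0.830000 + 0.31·(-3.162300) = -1.810313
t=0.010000, w=-1.810313: f=-8.671966 → w ← -1.810313 + 0.31·(-8.671966) = -4.498622
t=0.320000, w=-4.498622: f=-33.643499 → w ← -4.498622 + 0.31·(-33.643499) = -14.928107
t=0.630000, w=-14.928107: f=-267.334137 → w ← -14.928107 + 0.31·(-267.334137) = -97.801690
w(0.94) ≈ -97.8017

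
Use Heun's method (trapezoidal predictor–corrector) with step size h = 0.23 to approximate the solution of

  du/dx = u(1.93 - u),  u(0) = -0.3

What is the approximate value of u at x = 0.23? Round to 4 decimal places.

Heun: k1 = f(x_n, u_n); k2 = f(x_n + h, u_n + h·k1); u_{n+1} = u_n + (h/2)·(k1 + k2).
x=0.000000, u=-0.300000:
  k1 = f(0.000000, -0.300000) = -0.669000
  k2 = f(0.230000, -0.453870) = -1.081967
  u ← -0.300000 + (0.23/2)·(-0.669000 + (-1.081967)) = -0.501361
u(0.23) ≈ -0.5014

-0.5014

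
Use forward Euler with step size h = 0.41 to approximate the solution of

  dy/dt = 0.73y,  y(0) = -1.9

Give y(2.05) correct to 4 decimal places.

Euler: y_{n+1} = y_n + h·f(t_n, y_n).
t=0.000000, y=-1.900000: f=-1.387000 → y ← -1.900000 + 0.41·(-1.387000) = -2.468670
t=0.410000, y=-2.468670: f=-1.802129 → y ← -2.468670 + 0.41·(-1.802129) = -3.207543
t=0.820000, y=-3.207543: f=-2.341506 → y ← -3.207543 + 0.41·(-2.341506) = -4.167561
t=1.230000, y=-4.167561: f=-3.042319 → y ← -4.167561 + 0.41·(-3.042319) = -5.414911
t=1.640000, y=-5.414911: f=-3.952885 → y ← -5.414911 + 0.41·(-3.952885) = -7.035594
y(2.05) ≈ -7.0356

-7.0356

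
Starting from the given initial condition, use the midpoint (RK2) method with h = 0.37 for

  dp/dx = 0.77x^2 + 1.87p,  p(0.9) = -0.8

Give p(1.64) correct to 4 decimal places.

Midpoint: k1 = f(x_n, p_n); k2 = f(x_n + h/2, p_n + (h/2)·k1); p_{n+1} = p_n + h·k2.
x=0.900000, p=-0.800000:
  k1 = f(0.900000, -0.800000) = -0.872300
  k2 = f(1.085000, -0.961376) = -0.891309
  p ← -0.800000 + 0.37·(-0.891309) = -1.129784
x=1.270000, p=-1.129784:
  k1 = f(1.270000, -1.129784) = -0.870764
  k2 = f(1.455000, -1.290876) = -0.783828
  p ← -1.129784 + 0.37·(-0.783828) = -1.419801
p(1.64) ≈ -1.4198

-1.4198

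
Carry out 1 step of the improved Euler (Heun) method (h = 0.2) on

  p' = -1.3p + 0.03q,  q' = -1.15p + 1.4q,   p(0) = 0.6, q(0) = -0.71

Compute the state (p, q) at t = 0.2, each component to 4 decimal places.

0.4596, -1.0755

Heun on (p,q): k1 = f(t_n, state_n); k2 = f(t_n + h, state_n + h·k1); state_{n+1} = state_n + (h/2)·(k1 + k2).
0.000000: (0.600000, -0.710000)
  k1 = (-0.801300, -1.684000)
  predictor → (0.439740, -1.046800)
  k2 = (-0.603066, -1.971221)
  → (0.459563, -1.075522)
(p(0.2), q(0.2)) ≈ (0.4596, -1.0755)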